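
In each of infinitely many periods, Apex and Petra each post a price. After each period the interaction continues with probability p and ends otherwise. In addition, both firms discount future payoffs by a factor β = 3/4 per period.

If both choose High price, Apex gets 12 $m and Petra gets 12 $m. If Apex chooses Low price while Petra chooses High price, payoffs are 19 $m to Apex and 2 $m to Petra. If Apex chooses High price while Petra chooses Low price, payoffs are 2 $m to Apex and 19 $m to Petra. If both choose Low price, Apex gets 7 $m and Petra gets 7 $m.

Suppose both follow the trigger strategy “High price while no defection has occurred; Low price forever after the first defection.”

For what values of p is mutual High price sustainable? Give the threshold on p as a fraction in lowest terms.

7/9

Expected continuation weight on next period's payoff is β·p = 3/4·p, which plays the role of the discount factor.
Cooperation requires 3/4·p ≥ (19−12)/(19−7) = 7/12, hence p ≥ 7/9.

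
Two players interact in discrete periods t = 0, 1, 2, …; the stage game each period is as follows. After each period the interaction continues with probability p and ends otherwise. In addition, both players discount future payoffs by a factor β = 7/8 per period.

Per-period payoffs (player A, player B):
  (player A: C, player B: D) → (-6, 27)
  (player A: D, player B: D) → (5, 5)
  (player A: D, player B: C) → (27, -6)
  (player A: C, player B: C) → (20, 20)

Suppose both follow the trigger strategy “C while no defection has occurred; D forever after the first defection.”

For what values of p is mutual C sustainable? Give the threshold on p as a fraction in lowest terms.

Expected continuation weight on next period's payoff is β·p = 7/8·p, which plays the role of the discount factor.
Cooperation requires 7/8·p ≥ (27−20)/(27−5) = 7/22, hence p ≥ 4/11.

4/11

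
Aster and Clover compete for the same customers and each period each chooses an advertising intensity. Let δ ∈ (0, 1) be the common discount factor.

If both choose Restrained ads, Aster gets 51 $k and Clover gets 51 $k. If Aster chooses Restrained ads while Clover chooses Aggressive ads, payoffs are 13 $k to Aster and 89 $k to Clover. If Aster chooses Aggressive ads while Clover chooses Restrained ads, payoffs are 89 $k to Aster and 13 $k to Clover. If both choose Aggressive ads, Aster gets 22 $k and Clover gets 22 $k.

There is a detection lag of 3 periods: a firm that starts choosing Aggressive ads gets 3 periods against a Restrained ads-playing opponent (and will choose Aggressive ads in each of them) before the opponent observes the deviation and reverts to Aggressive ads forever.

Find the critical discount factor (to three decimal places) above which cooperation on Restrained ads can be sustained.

Deviating for the 3 undetected periods gains 89−51 = 38 per period over cooperation, then loses 51−22 = 29 per period forever once punishment starts.
Gain: 38(1 + δ + … + δ^2); loss: 29·δ^3/(1−δ).
No profitable deviation ⇔ 38(1−δ^3) ≤ 29·δ^3, i.e. δ^3 ≥ 38/(38+29) = 38/67.
Hence δ ≥ (38/67)^(1/3) ≈ 0.828.

0.828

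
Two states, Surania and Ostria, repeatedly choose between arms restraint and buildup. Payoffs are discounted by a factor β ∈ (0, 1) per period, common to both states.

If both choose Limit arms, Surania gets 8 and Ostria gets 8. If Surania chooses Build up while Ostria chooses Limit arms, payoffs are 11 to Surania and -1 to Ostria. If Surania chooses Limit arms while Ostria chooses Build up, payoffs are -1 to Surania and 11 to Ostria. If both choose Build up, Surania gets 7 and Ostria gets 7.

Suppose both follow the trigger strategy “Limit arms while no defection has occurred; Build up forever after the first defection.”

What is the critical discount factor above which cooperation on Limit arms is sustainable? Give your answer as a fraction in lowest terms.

3/4

8/(1−β) ≥ 11 + 7β/(1−β)
8 ≥ 11 − 4β
β ≥ 3/4.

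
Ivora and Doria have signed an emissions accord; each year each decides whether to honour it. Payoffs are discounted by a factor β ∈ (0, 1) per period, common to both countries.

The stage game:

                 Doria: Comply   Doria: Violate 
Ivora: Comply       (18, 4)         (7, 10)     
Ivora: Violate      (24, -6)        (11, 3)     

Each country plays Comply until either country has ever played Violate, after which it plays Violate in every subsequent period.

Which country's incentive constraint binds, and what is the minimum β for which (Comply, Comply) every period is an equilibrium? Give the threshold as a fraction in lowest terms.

Doria; β ≥ 6/7

Ivora's threshold: (24−18)/(24−11) = 6/13.
Doria's threshold: (10−4)/(10−3) = 6/7.
6/13 < 6/7, so Doria binds and β* = 6/7.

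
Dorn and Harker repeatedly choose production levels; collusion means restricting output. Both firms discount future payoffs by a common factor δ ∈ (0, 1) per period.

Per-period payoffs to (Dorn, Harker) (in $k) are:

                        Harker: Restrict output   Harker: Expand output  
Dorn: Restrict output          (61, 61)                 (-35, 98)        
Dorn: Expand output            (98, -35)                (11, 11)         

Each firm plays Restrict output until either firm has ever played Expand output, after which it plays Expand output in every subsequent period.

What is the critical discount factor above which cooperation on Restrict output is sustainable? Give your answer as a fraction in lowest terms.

37/87

One-period gain from deviating is 98 − 61 = 37. The loss is 61 − 11 = 50 in every subsequent period, with present value 50·δ/(1−δ).
Deviation is unprofitable when 50·δ/(1−δ) ≥ 37, i.e. δ/(1−δ) ≥ 37/50.
Equivalently δ ≥ 37/(37+50) = 37/87.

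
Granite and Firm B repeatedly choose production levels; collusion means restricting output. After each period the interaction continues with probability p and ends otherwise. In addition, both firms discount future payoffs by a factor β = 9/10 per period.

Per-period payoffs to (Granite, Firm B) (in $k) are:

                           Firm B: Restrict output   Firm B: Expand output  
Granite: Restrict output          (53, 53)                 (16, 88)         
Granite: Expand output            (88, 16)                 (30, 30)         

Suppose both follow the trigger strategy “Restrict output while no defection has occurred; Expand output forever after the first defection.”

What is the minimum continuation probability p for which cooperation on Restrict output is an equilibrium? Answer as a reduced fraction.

175/261

With continuation probability p and discount β, the effective per-period discount factor is βp.
Grim-trigger IC: βp ≥ (88−53)/(88−30) = 35/58.
So p ≥ (35/58)/(9/10) = 175/261.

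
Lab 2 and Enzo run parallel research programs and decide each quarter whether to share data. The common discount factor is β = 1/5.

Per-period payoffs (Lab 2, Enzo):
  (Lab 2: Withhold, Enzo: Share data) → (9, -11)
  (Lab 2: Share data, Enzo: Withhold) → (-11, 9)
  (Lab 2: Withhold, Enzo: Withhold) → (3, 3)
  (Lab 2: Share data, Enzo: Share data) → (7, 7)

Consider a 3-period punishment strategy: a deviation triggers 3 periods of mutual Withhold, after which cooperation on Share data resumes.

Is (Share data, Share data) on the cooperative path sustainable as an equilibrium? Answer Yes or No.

IC: β+…+β^3 ≥ (9−7)/(7−3) = 1/2.
At β = 1/5: partial sum = 0.2480 < 0.5000. Cooperation not sustainable.

No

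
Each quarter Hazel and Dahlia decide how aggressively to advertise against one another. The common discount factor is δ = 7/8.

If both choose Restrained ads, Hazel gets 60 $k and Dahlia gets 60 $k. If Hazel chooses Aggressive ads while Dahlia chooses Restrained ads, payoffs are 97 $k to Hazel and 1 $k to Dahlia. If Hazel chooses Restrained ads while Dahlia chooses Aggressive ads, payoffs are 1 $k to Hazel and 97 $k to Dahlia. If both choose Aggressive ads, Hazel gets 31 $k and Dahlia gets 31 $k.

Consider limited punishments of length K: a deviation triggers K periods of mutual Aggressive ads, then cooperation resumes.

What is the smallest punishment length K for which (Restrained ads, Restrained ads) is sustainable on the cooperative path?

2

Need Σ_{k=1}^{K} δ^k ≥ (97−60)/(60−31) = 1.2759 at δ = 7/8.
At K = 1 the sum is 0.8750 < 1.2759; at K = 2 it is 1.6406 ≥ 1.2759.
So the minimum punishment length is K = 2.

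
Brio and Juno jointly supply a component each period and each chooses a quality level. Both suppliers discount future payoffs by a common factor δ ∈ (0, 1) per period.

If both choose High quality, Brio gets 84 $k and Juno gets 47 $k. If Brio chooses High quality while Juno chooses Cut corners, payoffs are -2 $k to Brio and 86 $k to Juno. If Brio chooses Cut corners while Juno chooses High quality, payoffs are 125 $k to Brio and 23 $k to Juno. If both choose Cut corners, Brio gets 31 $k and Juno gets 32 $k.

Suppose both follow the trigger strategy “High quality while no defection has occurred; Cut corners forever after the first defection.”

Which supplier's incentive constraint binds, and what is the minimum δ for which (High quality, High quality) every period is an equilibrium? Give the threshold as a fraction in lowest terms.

For Brio: deviation gain 125−84 = 41, per-period punishment loss 84−31 = 53. IC gives δ ≥ 41/94.
For Juno: gain 39, loss 15 per period, so δ ≥ 39/54 = 13/18.
The tighter constraint is Juno's, so cooperation needs δ ≥ 13/18.

Juno; δ ≥ 13/18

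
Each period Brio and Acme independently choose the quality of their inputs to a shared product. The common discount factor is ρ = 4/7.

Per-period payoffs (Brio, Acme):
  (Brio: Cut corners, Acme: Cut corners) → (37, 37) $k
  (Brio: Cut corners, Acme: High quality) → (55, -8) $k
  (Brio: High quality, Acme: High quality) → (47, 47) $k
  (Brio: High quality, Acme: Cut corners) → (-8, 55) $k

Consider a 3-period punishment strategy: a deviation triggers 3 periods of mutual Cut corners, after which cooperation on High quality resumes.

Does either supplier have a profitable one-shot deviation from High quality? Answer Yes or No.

No

IC: ρ+…+ρ^3 ≥ (55−47)/(47−37) = 4/5.
At ρ = 4/7: partial sum = 1.0845 ≥ 0.8000. Cooperation sustainable.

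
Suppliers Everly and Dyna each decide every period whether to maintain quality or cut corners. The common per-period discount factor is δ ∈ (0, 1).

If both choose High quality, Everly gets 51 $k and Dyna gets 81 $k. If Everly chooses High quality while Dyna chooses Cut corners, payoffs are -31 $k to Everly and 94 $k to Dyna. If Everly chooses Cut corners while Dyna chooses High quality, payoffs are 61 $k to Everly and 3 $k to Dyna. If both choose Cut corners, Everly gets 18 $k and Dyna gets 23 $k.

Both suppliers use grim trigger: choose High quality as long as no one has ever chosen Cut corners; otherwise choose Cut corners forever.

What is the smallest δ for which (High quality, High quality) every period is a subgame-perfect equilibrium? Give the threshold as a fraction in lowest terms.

10/43

Everly: cooperation gives 51 each period; deviation gives 61 once then 18 forever.
  51/(1−δ) ≥ 61 + 18δ/(1−δ) ⇒ δ ≥ 10/43.
Dyna: cooperation gives 81 each period; deviation gives 94 once then 23 forever.
  δ ≥ 13/71.
Both must hold, so the binding constraint is Everly's: δ ≥ 10/43.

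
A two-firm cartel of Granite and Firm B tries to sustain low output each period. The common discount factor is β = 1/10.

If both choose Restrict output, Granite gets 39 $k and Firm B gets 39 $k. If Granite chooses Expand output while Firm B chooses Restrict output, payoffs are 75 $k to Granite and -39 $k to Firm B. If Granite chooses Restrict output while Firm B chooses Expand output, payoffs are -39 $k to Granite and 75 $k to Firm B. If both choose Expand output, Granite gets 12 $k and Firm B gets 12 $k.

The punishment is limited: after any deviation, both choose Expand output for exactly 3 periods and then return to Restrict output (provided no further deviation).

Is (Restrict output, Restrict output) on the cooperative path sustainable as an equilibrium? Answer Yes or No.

No

A one-shot deviation gives 75 now, then 12 for 3 periods, then back to 39.
Gain from deviating: (75−39) today; loss: (39−12) in each of the next 3 periods.
No-deviation condition: (39−12)(β+…+β^3) ≥ 75−39, i.e. β+…+β^3 ≥ 4/3.
At β = 1/10: β+…+β^3 = 0.1110 < 1.3333.
So cooperation is not sustainable.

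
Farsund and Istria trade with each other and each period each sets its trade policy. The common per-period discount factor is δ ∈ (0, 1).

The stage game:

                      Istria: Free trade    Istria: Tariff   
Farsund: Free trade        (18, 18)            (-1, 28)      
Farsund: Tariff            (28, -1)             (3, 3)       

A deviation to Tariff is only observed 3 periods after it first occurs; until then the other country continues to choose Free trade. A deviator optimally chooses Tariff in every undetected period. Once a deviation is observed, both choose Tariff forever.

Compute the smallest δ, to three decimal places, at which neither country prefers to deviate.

The best deviation is to choose Tariff for all 3 undetected periods, earning 28 each, then 3 forever once detected.
Deviation value: 28(1−δ^3)/(1−δ) + 3δ^3/(1−δ); cooperation value: 18/(1−δ).
IC: 18 ≥ 28(1−δ^3) + 3δ^3 = 28 − 25δ^3.
So δ^3 ≥ 10/25 = 2/5, giving δ ≥ (2/5)^(1/3) ≈ 0.737.

0.737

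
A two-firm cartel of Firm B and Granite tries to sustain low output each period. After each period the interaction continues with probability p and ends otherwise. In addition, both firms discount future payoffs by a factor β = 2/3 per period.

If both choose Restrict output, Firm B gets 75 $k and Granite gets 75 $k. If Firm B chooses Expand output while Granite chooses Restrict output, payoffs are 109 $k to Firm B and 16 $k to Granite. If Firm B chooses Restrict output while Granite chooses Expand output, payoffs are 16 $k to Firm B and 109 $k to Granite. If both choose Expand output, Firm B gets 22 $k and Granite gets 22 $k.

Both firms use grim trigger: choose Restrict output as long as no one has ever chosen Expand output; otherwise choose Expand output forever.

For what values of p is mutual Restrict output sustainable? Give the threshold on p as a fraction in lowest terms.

With continuation probability p and discount β, the effective per-period discount factor is βp.
Grim-trigger IC: βp ≥ (109−75)/(109−22) = 34/87.
So p ≥ (34/87)/(2/3) = 17/29.

17/29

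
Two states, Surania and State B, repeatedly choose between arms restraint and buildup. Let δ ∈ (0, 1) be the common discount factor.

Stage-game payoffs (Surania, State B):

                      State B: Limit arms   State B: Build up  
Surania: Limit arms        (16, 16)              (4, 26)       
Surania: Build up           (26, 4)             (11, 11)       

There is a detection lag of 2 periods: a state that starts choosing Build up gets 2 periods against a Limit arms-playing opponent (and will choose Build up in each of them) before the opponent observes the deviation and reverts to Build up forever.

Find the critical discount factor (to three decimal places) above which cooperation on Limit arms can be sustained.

The best deviation is to choose Build up for all 2 undetected periods, earning 26 each, then 11 forever once detected.
Deviation value: 26(1−δ^2)/(1−δ) + 11δ^2/(1−δ); cooperation value: 16/(1−δ).
IC: 16 ≥ 26(1−δ^2) + 11δ^2 = 26 − 15δ^2.
So δ^2 ≥ 10/15 = 2/3, giving δ ≥ (2/3)^(1/2) ≈ 0.816.

0.816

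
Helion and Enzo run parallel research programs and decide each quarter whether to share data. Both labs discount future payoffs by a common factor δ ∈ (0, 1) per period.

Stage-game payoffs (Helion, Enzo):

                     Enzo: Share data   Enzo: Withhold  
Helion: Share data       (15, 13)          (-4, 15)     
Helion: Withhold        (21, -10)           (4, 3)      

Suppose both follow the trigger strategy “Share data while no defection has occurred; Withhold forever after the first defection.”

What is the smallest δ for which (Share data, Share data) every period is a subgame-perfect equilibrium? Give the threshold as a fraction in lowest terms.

Helion: cooperation gives 15 each period; deviation gives 21 once then 4 forever.
  15/(1−δ) ≥ 21 + 4δ/(1−δ) ⇒ δ ≥ 6/17.
Enzo: cooperation gives 13 each period; deviation gives 15 once then 3 forever.
  δ ≥ 2/12 = 1/6.
Both must hold, so the binding constraint is Helion's: δ ≥ 6/17.

6/17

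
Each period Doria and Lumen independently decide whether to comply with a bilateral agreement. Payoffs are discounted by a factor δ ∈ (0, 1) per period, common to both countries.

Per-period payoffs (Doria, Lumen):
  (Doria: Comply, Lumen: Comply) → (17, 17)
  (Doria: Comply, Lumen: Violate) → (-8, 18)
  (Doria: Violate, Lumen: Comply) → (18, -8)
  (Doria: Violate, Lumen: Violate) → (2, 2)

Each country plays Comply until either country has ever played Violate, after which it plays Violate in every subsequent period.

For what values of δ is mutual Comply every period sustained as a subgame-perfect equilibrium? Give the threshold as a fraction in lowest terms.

17/(1−δ) ≥ 18 + 2δ/(1−δ)
17 ≥ 18 − 16δ
δ ≥ 1/16.

1/16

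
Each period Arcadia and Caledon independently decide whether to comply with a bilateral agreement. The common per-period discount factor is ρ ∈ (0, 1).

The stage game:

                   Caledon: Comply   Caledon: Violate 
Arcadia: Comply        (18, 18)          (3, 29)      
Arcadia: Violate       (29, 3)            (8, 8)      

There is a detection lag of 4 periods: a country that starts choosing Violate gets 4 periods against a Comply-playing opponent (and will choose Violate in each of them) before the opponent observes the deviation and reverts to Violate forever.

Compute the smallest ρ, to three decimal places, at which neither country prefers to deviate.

The best deviation is to choose Violate for all 4 undetected periods, earning 29 each, then 8 forever once detected.
Deviation value: 29(1−ρ^4)/(1−ρ) + 8ρ^4/(1−ρ); cooperation value: 18/(1−ρ).
IC: 18 ≥ 29(1−ρ^4) + 8ρ^4 = 29 − 21ρ^4.
So ρ^4 ≥ 11/21, giving ρ ≥ (11/21)^(1/4) ≈ 0.851.

0.851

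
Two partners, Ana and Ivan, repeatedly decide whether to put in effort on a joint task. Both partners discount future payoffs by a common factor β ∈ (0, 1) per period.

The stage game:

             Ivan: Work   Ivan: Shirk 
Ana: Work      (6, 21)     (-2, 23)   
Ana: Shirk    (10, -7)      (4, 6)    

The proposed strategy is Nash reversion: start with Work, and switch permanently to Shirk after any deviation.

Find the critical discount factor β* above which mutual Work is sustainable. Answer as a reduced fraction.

2/3

For Ana: deviation gain 10−6 = 4, per-period punishment loss 6−4 = 2. IC gives β ≥ 4/6 = 2/3.
For Ivan: gain 2, loss 15 per period, so β ≥ 2/17.
The tighter constraint is Ana's, so cooperation needs β ≥ 2/3.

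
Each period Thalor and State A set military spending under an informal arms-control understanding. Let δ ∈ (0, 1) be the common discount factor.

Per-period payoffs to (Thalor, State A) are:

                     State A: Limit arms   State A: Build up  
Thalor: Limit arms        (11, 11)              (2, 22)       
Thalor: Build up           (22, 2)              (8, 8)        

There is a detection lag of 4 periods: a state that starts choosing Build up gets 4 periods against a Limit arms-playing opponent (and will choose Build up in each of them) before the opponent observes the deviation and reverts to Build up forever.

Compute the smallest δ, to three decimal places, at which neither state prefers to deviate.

0.941

The best deviation is to choose Build up for all 4 undetected periods, earning 22 each, then 8 forever once detected.
Deviation value: 22(1−δ^4)/(1−δ) + 8δ^4/(1−δ); cooperation value: 11/(1−δ).
IC: 11 ≥ 22(1−δ^4) + 8δ^4 = 22 − 14δ^4.
So δ^4 ≥ 11/14, giving δ ≥ (11/14)^(1/4) ≈ 0.941.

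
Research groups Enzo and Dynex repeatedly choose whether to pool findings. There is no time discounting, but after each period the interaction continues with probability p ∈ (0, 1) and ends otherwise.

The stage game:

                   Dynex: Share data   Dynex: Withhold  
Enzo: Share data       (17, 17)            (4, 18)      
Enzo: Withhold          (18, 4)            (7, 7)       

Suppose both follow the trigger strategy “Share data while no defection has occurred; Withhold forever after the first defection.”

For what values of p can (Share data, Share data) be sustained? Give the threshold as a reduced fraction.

With no time discounting, the continuation probability p plays the role of the discount factor.
Grim-trigger IC: 17/(1−p) ≥ 18 + 7p/(1−p) ⇒ p ≥ (18−17)/(18−7) = 1/11.

1/11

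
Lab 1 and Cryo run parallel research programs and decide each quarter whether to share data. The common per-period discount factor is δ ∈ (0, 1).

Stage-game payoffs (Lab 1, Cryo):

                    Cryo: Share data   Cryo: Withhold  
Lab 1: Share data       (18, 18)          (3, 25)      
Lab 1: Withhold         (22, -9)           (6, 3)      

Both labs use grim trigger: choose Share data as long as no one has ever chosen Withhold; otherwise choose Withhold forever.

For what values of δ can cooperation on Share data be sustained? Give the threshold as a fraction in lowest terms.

Lab 1: cooperation gives 18 each period; deviation gives 22 once then 6 forever.
  18/(1−δ) ≥ 22 + 6δ/(1−δ) ⇒ δ ≥ 4/16 = 1/4.
Cryo: cooperation gives 18 each period; deviation gives 25 once then 3 forever.
  δ ≥ 7/22.
Both must hold, so the binding constraint is Cryo's: δ ≥ 7/22.

7/22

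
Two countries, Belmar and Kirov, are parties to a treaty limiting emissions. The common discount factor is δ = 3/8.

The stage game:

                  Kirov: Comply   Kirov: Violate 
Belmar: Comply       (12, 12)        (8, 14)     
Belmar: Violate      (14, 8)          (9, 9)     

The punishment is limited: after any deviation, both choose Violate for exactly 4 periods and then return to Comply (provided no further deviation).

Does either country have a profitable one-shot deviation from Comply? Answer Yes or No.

Yes

IC: δ+…+δ^4 ≥ (14−12)/(12−9) = 2/3.
At δ = 3/8: partial sum = 0.5881 < 0.6667. Cooperation not sustainable.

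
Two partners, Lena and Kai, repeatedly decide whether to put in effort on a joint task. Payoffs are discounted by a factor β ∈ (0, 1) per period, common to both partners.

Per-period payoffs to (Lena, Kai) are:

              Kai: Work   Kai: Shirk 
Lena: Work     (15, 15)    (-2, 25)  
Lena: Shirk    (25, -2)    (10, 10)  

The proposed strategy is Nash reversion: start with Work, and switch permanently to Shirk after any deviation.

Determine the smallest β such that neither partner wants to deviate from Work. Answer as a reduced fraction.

2/3

Cooperation forever yields 15 each period: 15/(1−β).
Deviating yields 25 once, then 10 forever: 25 + 10β/(1−β).
No profitable deviation requires 15/(1−β) ≥ 25 + 10β/(1−β).
Multiplying by (1−β): 15 ≥ 25(1−β) + 10β = 25 − 15β.
So 15β ≥ 10, i.e. β ≥ 10/15 = 2/3.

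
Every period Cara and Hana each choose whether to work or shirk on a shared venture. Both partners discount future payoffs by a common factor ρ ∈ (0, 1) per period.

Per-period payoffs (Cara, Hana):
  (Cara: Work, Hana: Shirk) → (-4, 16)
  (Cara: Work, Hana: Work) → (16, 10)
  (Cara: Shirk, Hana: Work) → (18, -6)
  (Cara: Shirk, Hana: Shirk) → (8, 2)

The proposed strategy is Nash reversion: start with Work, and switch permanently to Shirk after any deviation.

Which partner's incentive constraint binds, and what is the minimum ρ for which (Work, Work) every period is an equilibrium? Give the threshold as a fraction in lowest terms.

Hana; ρ ≥ 3/7

Cara: cooperation gives 16 each period; deviation gives 18 once then 8 forever.
  16/(1−ρ) ≥ 18 + 8ρ/(1−ρ) ⇒ ρ ≥ 2/10 = 1/5.
Hana: cooperation gives 10 each period; deviation gives 16 once then 2 forever.
  ρ ≥ 6/14 = 3/7.
Both must hold, so the binding constraint is Hana's: ρ ≥ 3/7.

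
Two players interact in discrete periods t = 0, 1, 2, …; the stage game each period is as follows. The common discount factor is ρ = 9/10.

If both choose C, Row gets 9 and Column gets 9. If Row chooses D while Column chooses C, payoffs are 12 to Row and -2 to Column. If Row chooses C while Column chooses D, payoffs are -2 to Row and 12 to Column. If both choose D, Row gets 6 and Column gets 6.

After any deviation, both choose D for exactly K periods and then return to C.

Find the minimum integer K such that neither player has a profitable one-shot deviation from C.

No profitable deviation requires (9−6)(ρ+…+ρ^K) ≥ 12−9, i.e. ρ+…+ρ^K ≥ 1 ≈ 1.0000.
With ρ = 9/10, the partial sums are K=1: 0.9000, K=2: 1.7100.
K = 2 is the first length at which the sum reaches 1.0000.

2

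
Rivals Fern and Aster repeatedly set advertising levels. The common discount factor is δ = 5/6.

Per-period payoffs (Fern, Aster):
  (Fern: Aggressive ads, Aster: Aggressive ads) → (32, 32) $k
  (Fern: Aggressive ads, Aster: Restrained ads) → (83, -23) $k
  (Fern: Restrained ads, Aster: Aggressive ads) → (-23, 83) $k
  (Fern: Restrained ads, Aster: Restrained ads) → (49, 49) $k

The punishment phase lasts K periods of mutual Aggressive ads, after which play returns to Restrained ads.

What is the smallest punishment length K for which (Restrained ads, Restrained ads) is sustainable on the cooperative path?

Need Σ_{k=1}^{K} δ^k ≥ (83−49)/(49−32) = 2.0000 at δ = 5/6.
At K = 2 the sum is 1.5278 < 2.0000; at K = 3 it is 2.1065 ≥ 2.0000.
So the minimum punishment length is K = 3.

3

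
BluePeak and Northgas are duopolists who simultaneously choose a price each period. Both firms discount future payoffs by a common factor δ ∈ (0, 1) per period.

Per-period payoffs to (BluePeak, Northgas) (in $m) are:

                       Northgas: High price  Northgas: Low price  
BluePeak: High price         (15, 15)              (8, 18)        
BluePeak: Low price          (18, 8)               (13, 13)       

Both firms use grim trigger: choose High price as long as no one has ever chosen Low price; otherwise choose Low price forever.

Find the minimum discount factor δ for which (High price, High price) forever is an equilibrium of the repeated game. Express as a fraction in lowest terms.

3/5

Cooperation forever yields 15 each period: 15/(1−δ).
Deviating yields 18 once, then 13 forever: 18 + 13δ/(1−δ).
No profitable deviation requires 15/(1−δ) ≥ 18 + 13δ/(1−δ).
Multiplying by (1−δ): 15 ≥ 18(1−δ) + 13δ = 18 − 5δ.
So 5δ ≥ 3, i.e. δ ≥ 3/5.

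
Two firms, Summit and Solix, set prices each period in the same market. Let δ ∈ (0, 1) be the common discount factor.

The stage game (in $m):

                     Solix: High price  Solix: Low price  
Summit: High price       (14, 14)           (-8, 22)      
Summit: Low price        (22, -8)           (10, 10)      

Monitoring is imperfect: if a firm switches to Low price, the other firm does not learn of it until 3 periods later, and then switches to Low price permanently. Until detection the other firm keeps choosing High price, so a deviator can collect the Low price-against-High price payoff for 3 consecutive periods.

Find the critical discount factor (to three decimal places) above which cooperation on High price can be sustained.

The best deviation is to choose Low price for all 3 undetected periods, earning 22 each, then 10 forever once detected.
Deviation value: 22(1−δ^3)/(1−δ) + 10δ^3/(1−δ); cooperation value: 14/(1−δ).
IC: 14 ≥ 22(1−δ^3) + 10δ^3 = 22 − 12δ^3.
So δ^3 ≥ 8/12 = 2/3, giving δ ≥ (2/3)^(1/3) ≈ 0.874.

0.874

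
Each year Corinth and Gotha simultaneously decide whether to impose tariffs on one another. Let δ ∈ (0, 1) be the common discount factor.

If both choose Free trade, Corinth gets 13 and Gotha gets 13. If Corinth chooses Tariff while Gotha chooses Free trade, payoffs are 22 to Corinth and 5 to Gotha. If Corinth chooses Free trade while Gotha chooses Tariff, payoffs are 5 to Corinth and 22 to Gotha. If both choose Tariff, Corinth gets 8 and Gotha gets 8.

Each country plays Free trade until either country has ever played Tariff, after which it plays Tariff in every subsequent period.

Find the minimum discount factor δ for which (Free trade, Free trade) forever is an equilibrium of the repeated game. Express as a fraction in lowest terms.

One-period gain from deviating is 22 − 13 = 9. The loss is 13 − 8 = 5 in every subsequent period, with present value 5·δ/(1−δ).
Deviation is unprofitable when 5·δ/(1−δ) ≥ 9, i.e. δ/(1−δ) ≥ 9/5.
Equivalently δ ≥ 9/(9+5) = 9/14.

9/14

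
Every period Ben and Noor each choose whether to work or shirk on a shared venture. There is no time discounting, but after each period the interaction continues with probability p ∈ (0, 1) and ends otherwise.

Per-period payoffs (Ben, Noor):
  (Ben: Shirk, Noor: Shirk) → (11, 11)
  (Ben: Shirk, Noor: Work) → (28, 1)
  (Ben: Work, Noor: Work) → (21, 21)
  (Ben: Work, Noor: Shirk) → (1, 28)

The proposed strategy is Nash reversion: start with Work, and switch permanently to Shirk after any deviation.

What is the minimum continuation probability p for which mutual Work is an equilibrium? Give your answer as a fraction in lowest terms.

7/17

Expected cooperation value is 21 + p·21 + p²·21 + … = 21/(1−p); deviation gives 28 + p·11/(1−p).
21 ≥ 28(1−p) + 11p ⇒ 17p ≥ 7 ⇒ p ≥ 7/17.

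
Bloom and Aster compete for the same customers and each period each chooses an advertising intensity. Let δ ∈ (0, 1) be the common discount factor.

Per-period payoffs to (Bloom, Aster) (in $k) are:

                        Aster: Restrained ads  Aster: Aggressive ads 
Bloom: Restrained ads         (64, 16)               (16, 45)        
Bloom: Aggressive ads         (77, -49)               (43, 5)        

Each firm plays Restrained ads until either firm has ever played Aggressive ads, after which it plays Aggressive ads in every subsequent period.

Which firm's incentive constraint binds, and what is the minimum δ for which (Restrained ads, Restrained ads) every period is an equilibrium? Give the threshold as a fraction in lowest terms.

For Bloom: deviation gain 77−64 = 13, per-period punishment loss 64−43 = 21. IC gives δ ≥ 13/34.
For Aster: gain 29, loss 11 per period, so δ ≥ 29/40.
The tighter constraint is Aster's, so cooperation needs δ ≥ 29/40.

Aster; δ ≥ 29/40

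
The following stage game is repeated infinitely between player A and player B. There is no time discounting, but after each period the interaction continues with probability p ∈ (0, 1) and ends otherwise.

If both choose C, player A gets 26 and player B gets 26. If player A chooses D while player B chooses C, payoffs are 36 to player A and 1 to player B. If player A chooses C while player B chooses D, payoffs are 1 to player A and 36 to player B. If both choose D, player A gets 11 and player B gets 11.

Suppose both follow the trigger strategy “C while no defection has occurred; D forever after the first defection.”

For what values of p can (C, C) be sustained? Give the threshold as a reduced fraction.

2/5

With no time discounting, the continuation probability p plays the role of the discount factor.
Grim-trigger IC: 26/(1−p) ≥ 36 + 11p/(1−p) ⇒ p ≥ (36−26)/(36−11) = 2/5.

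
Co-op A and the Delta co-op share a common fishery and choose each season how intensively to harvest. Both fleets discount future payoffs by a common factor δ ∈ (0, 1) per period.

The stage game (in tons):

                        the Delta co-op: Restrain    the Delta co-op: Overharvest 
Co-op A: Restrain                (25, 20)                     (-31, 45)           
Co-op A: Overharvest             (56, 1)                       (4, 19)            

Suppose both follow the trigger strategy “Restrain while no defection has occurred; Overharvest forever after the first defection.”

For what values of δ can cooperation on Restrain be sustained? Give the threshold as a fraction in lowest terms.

25/26

For Co-op A: deviation gain 56−25 = 31, per-period punishment loss 25−4 = 21. IC gives δ ≥ 31/52.
For the Delta co-op: gain 25, loss 1 per period, so δ ≥ 25/26.
The tighter constraint is the Delta co-op's, so cooperation needs δ ≥ 25/26.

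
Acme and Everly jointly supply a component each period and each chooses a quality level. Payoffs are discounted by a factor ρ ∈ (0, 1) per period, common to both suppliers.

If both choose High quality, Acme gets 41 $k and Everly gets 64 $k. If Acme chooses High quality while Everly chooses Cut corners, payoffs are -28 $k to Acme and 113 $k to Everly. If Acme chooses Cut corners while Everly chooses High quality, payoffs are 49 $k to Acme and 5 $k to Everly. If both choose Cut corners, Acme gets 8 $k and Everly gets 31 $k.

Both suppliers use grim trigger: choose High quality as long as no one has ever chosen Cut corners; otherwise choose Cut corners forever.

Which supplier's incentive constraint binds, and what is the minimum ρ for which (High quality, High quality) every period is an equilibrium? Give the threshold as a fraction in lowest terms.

Acme: cooperation gives 41 each period; deviation gives 49 once then 8 forever.
  41/(1−ρ) ≥ 49 + 8ρ/(1−ρ) ⇒ ρ ≥ 8/41.
Everly: cooperation gives 64 each period; deviation gives 113 once then 31 forever.
  ρ ≥ 49/82.
Both must hold, so the binding constraint is Everly's: ρ ≥ 49/82.

Everly; ρ ≥ 49/82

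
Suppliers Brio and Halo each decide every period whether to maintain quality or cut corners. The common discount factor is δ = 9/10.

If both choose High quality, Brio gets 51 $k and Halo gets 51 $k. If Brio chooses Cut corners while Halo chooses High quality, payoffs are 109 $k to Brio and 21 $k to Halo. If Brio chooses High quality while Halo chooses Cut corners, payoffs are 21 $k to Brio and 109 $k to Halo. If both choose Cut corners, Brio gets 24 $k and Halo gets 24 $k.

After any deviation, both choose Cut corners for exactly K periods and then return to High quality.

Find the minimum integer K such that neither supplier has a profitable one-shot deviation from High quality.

No profitable deviation requires (51−24)(δ+…+δ^K) ≥ 109−51, i.e. δ+…+δ^K ≥ 58/27 ≈ 2.1481.
With δ = 9/10, the partial sums are K=1: 0.9000, K=2: 1.7100, K=3: 2.4390.
K = 3 is the first length at which the sum reaches 2.1481.

3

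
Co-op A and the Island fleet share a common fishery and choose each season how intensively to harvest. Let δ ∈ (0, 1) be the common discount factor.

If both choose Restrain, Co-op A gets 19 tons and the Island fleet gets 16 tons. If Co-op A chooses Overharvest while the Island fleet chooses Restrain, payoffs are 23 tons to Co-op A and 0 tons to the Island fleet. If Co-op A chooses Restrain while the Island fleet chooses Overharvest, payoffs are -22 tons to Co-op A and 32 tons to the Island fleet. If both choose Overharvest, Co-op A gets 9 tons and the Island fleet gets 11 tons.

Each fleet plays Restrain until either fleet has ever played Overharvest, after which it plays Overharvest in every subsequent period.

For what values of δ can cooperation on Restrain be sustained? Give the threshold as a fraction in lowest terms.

For Co-op A: deviation gain 23−19 = 4, per-period punishment loss 19−9 = 10. IC gives δ ≥ 4/14 = 2/7.
For the Island fleet: gain 16, loss 5 per period, so δ ≥ 16/21.
The tighter constraint is the Island fleet's, so cooperation needs δ ≥ 16/21.

16/21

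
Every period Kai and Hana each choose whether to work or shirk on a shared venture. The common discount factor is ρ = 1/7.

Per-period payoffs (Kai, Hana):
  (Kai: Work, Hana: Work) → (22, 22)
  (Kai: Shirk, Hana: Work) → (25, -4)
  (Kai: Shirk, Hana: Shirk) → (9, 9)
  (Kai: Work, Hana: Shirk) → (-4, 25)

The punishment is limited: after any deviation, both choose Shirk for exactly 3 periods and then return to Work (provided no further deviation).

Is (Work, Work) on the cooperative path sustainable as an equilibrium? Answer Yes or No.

No

IC: ρ+…+ρ^3 ≥ (25−22)/(22−9) = 3/13.
At ρ = 1/7: partial sum = 0.1662 < 0.2308. Cooperation not sustainable.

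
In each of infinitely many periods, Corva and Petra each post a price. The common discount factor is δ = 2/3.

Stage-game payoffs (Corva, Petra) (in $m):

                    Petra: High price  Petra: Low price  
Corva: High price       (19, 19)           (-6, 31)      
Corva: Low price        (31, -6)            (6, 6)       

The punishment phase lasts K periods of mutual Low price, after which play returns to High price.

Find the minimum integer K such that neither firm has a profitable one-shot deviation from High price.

Need Σ_{k=1}^{K} δ^k ≥ (31−19)/(19−6) = 0.9231 at δ = 2/3.
At K = 1 the sum is 0.6667 < 0.9231; at K = 2 it is 1.1111 ≥ 0.9231.
So the minimum punishment length is K = 2.

2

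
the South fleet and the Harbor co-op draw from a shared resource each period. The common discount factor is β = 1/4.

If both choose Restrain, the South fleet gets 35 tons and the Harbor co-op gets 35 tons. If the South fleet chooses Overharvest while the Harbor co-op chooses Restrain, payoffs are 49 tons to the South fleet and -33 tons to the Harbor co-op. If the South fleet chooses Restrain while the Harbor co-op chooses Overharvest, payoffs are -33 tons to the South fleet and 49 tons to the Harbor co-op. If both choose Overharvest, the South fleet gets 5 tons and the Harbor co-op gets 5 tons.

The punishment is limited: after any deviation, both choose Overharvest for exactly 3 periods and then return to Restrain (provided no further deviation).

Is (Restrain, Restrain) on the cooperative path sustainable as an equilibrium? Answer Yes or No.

IC: β+…+β^3 ≥ (49−35)/(35−5) = 7/15.
At β = 1/4: partial sum = 0.3281 < 0.4667. Cooperation not sustainable.

No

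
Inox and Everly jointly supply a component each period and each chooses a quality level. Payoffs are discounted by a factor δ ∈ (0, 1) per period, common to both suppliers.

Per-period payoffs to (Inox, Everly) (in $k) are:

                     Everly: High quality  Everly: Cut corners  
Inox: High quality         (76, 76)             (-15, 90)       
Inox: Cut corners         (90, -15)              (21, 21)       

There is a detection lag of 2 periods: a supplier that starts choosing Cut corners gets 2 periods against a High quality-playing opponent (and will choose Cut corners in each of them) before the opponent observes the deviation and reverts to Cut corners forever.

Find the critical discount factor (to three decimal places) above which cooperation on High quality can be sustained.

0.450

A deviator earns 90 for 2 periods, then 21 forever; cooperating earns 76 forever. Multiplying the IC by (1−δ):
76 ≥ 90(1−δ^2) + 21δ^2, so 69·δ^2 ≥ 14 and δ^2 ≥ 14/69.
δ ≥ (14/69)^(1/2) ≈ 0.450.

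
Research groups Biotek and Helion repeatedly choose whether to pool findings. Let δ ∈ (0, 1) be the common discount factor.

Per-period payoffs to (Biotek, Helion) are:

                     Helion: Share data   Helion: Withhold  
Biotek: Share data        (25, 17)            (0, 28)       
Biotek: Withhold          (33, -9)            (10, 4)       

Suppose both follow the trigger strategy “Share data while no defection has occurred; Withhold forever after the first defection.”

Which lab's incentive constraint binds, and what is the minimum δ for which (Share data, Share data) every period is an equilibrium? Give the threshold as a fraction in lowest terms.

Biotek: cooperation gives 25 each period; deviation gives 33 once then 10 forever.
  25/(1−δ) ≥ 33 + 10δ/(1−δ) ⇒ δ ≥ 8/23.
Helion: cooperation gives 17 each period; deviation gives 28 once then 4 forever.
  δ ≥ 11/24.
Both must hold, so the binding constraint is Helion's: δ ≥ 11/24.

Helion; δ ≥ 11/24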